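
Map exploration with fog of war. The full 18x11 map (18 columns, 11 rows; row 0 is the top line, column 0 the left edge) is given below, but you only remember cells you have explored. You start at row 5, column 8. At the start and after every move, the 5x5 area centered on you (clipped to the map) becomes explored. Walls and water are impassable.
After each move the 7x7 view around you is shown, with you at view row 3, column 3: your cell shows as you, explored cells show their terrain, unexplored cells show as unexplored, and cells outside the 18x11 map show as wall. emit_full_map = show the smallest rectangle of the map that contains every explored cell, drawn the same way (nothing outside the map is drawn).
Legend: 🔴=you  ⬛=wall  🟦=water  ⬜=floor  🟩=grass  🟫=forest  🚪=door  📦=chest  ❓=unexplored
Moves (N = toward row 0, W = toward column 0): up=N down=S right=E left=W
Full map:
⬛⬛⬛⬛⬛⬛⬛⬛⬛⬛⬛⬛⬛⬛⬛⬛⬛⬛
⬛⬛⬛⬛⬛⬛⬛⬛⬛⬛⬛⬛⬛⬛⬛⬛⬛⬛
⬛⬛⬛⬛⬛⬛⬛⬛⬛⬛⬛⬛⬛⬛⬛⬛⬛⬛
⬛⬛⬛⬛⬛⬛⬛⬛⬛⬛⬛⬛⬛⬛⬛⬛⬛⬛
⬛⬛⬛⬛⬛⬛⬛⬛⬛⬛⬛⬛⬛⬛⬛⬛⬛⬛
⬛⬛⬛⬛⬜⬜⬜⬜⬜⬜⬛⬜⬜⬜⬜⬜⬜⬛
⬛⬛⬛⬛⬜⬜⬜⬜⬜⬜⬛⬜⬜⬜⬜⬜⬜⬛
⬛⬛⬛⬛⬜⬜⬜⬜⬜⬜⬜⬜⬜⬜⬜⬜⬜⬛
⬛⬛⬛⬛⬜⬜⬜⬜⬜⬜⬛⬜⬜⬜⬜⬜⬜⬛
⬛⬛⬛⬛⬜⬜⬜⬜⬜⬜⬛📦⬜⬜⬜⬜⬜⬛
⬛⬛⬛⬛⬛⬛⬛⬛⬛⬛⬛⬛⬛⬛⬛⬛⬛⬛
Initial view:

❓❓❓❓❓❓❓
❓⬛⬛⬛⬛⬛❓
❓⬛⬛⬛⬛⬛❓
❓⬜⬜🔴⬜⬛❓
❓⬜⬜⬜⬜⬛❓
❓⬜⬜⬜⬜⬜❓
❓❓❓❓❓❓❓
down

❓⬛⬛⬛⬛⬛❓
❓⬛⬛⬛⬛⬛❓
❓⬜⬜⬜⬜⬛❓
❓⬜⬜🔴⬜⬛❓
❓⬜⬜⬜⬜⬜❓
❓⬜⬜⬜⬜⬛❓
❓❓❓❓❓❓❓

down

❓⬛⬛⬛⬛⬛❓
❓⬜⬜⬜⬜⬛❓
❓⬜⬜⬜⬜⬛❓
❓⬜⬜🔴⬜⬜❓
❓⬜⬜⬜⬜⬛❓
❓⬜⬜⬜⬜⬛❓
❓❓❓❓❓❓❓

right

⬛⬛⬛⬛⬛❓❓
⬜⬜⬜⬜⬛⬜❓
⬜⬜⬜⬜⬛⬜❓
⬜⬜⬜🔴⬜⬜❓
⬜⬜⬜⬜⬛⬜❓
⬜⬜⬜⬜⬛📦❓
❓❓❓❓❓❓❓

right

⬛⬛⬛⬛❓❓❓
⬜⬜⬜⬛⬜⬜❓
⬜⬜⬜⬛⬜⬜❓
⬜⬜⬜🔴⬜⬜❓
⬜⬜⬜⬛⬜⬜❓
⬜⬜⬜⬛📦⬜❓
❓❓❓❓❓❓❓

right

⬛⬛⬛❓❓❓❓
⬜⬜⬛⬜⬜⬜❓
⬜⬜⬛⬜⬜⬜❓
⬜⬜⬜🔴⬜⬜❓
⬜⬜⬛⬜⬜⬜❓
⬜⬜⬛📦⬜⬜❓
❓❓❓❓❓❓❓

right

⬛⬛❓❓❓❓❓
⬜⬛⬜⬜⬜⬜❓
⬜⬛⬜⬜⬜⬜❓
⬜⬜⬜🔴⬜⬜❓
⬜⬛⬜⬜⬜⬜❓
⬜⬛📦⬜⬜⬜❓
❓❓❓❓❓❓❓

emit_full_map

⬛⬛⬛⬛⬛❓❓❓❓
⬛⬛⬛⬛⬛❓❓❓❓
⬜⬜⬜⬜⬛⬜⬜⬜⬜
⬜⬜⬜⬜⬛⬜⬜⬜⬜
⬜⬜⬜⬜⬜⬜🔴⬜⬜
⬜⬜⬜⬜⬛⬜⬜⬜⬜
⬜⬜⬜⬜⬛📦⬜⬜⬜

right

⬛❓❓❓❓❓❓
⬛⬜⬜⬜⬜⬜❓
⬛⬜⬜⬜⬜⬜❓
⬜⬜⬜🔴⬜⬜❓
⬛⬜⬜⬜⬜⬜❓
⬛📦⬜⬜⬜⬜❓
❓❓❓❓❓❓❓

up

⬛❓❓❓❓❓❓
⬛⬛⬛⬛⬛⬛❓
⬛⬜⬜⬜⬜⬜❓
⬛⬜⬜🔴⬜⬜❓
⬜⬜⬜⬜⬜⬜❓
⬛⬜⬜⬜⬜⬜❓
⬛📦⬜⬜⬜⬜❓

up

❓❓❓❓❓❓❓
⬛⬛⬛⬛⬛⬛❓
⬛⬛⬛⬛⬛⬛❓
⬛⬜⬜🔴⬜⬜❓
⬛⬜⬜⬜⬜⬜❓
⬜⬜⬜⬜⬜⬜❓
⬛⬜⬜⬜⬜⬜❓

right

❓❓❓❓❓❓❓
⬛⬛⬛⬛⬛⬛❓
⬛⬛⬛⬛⬛⬛❓
⬜⬜⬜🔴⬜⬜❓
⬜⬜⬜⬜⬜⬜❓
⬜⬜⬜⬜⬜⬜❓
⬜⬜⬜⬜⬜❓❓

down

⬛⬛⬛⬛⬛⬛❓
⬛⬛⬛⬛⬛⬛❓
⬜⬜⬜⬜⬜⬜❓
⬜⬜⬜🔴⬜⬜❓
⬜⬜⬜⬜⬜⬜❓
⬜⬜⬜⬜⬜⬜❓
📦⬜⬜⬜⬜❓❓

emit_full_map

⬛⬛⬛⬛⬛⬛⬛⬛⬛⬛⬛
⬛⬛⬛⬛⬛⬛⬛⬛⬛⬛⬛
⬜⬜⬜⬜⬛⬜⬜⬜⬜⬜⬜
⬜⬜⬜⬜⬛⬜⬜⬜🔴⬜⬜
⬜⬜⬜⬜⬜⬜⬜⬜⬜⬜⬜
⬜⬜⬜⬜⬛⬜⬜⬜⬜⬜⬜
⬜⬜⬜⬜⬛📦⬜⬜⬜⬜❓


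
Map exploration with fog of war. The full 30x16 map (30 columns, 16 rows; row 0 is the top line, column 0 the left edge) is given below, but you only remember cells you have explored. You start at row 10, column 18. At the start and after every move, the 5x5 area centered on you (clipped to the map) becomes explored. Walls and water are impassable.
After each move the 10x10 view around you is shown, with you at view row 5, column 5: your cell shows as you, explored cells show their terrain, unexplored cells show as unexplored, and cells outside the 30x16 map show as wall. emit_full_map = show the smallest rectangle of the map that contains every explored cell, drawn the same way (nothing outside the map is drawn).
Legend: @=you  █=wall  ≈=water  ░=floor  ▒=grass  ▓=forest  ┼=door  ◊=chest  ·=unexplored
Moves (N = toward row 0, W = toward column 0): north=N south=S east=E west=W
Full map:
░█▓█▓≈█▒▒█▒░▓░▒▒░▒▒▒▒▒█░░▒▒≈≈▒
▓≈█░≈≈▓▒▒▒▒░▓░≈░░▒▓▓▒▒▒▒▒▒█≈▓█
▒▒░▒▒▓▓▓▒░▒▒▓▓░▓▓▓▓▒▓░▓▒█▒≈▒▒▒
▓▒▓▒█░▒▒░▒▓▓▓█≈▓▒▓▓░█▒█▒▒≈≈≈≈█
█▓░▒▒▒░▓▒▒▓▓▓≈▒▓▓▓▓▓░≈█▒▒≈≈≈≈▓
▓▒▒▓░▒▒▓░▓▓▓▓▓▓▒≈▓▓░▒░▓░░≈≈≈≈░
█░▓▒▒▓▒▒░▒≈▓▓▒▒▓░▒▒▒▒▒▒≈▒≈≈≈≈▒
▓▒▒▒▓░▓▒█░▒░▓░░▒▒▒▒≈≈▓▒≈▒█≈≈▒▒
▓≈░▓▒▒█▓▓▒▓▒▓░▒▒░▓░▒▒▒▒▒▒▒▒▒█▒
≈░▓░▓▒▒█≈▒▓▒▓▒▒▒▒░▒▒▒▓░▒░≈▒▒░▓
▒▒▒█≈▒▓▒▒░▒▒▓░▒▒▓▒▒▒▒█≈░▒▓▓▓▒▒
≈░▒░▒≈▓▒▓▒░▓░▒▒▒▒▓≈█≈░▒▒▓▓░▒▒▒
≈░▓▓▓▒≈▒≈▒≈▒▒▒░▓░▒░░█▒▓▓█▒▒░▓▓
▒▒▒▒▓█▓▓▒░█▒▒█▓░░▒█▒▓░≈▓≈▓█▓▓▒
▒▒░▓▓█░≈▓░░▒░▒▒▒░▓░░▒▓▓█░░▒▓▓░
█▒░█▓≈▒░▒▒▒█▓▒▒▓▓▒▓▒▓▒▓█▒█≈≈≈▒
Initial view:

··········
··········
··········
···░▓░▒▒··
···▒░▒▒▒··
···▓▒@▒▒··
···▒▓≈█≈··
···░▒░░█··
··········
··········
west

··········
··········
··········
···▒░▓░▒▒·
···▒▒░▒▒▒·
···▒▓@▒▒▒·
···▒▒▓≈█≈·
···▓░▒░░█·
··········
··········

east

··········
··········
··········
··▒░▓░▒▒··
··▒▒░▒▒▒··
··▒▓▒@▒▒··
··▒▒▓≈█≈··
··▓░▒░░█··
··········
··········

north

··········
··········
··········
···▒▒▒≈≈··
··▒░▓░▒▒··
··▒▒░@▒▒··
··▒▓▒▒▒▒··
··▒▒▓≈█≈··
··▓░▒░░█··
··········

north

··········
··········
··········
···░▒▒▒▒··
···▒▒▒≈≈··
··▒░▓@▒▒··
··▒▒░▒▒▒··
··▒▓▒▒▒▒··
··▒▒▓≈█≈··
··▓░▒░░█··

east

··········
··········
··········
··░▒▒▒▒▒··
··▒▒▒≈≈▓··
·▒░▓░@▒▒··
·▒▒░▒▒▒▓··
·▒▓▒▒▒▒█··
·▒▒▓≈█≈···
·▓░▒░░█···

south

··········
··········
··░▒▒▒▒▒··
··▒▒▒≈≈▓··
·▒░▓░▒▒▒··
·▒▒░▒@▒▓··
·▒▓▒▒▒▒█··
·▒▒▓≈█≈░··
·▓░▒░░█···
··········

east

··········
··········
·░▒▒▒▒▒···
·▒▒▒≈≈▓▒··
▒░▓░▒▒▒▒··
▒▒░▒▒@▓░··
▒▓▒▒▒▒█≈··
▒▒▓≈█≈░▒··
▓░▒░░█····
··········

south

··········
·░▒▒▒▒▒···
·▒▒▒≈≈▓▒··
▒░▓░▒▒▒▒··
▒▒░▒▒▒▓░··
▒▓▒▒▒@█≈··
▒▒▓≈█≈░▒··
▓░▒░░█▒▓··
··········
··········

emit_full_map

·░▒▒▒▒▒·
·▒▒▒≈≈▓▒
▒░▓░▒▒▒▒
▒▒░▒▒▒▓░
▒▓▒▒▒@█≈
▒▒▓≈█≈░▒
▓░▒░░█▒▓

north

··········
··········
·░▒▒▒▒▒···
·▒▒▒≈≈▓▒··
▒░▓░▒▒▒▒··
▒▒░▒▒@▓░··
▒▓▒▒▒▒█≈··
▒▒▓≈█≈░▒··
▓░▒░░█▒▓··
··········

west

··········
··········
··░▒▒▒▒▒··
··▒▒▒≈≈▓▒·
·▒░▓░▒▒▒▒·
·▒▒░▒@▒▓░·
·▒▓▒▒▒▒█≈·
·▒▒▓≈█≈░▒·
·▓░▒░░█▒▓·
··········

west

··········
··········
···░▒▒▒▒▒·
···▒▒▒≈≈▓▒
··▒░▓░▒▒▒▒
··▒▒░@▒▒▓░
··▒▓▒▒▒▒█≈
··▒▒▓≈█≈░▒
··▓░▒░░█▒▓
··········

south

··········
···░▒▒▒▒▒·
···▒▒▒≈≈▓▒
··▒░▓░▒▒▒▒
··▒▒░▒▒▒▓░
··▒▓▒@▒▒█≈
··▒▒▓≈█≈░▒
··▓░▒░░█▒▓
··········
··········

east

··········
··░▒▒▒▒▒··
··▒▒▒≈≈▓▒·
·▒░▓░▒▒▒▒·
·▒▒░▒▒▒▓░·
·▒▓▒▒@▒█≈·
·▒▒▓≈█≈░▒·
·▓░▒░░█▒▓·
··········
··········

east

··········
·░▒▒▒▒▒···
·▒▒▒≈≈▓▒··
▒░▓░▒▒▒▒··
▒▒░▒▒▒▓░··
▒▓▒▒▒@█≈··
▒▒▓≈█≈░▒··
▓░▒░░█▒▓··
··········
··········

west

··········
··░▒▒▒▒▒··
··▒▒▒≈≈▓▒·
·▒░▓░▒▒▒▒·
·▒▒░▒▒▒▓░·
·▒▓▒▒@▒█≈·
·▒▒▓≈█≈░▒·
·▓░▒░░█▒▓·
··········
··········

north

··········
··········
··░▒▒▒▒▒··
··▒▒▒≈≈▓▒·
·▒░▓░▒▒▒▒·
·▒▒░▒@▒▓░·
·▒▓▒▒▒▒█≈·
·▒▒▓≈█≈░▒·
·▓░▒░░█▒▓·
··········

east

··········
··········
·░▒▒▒▒▒···
·▒▒▒≈≈▓▒··
▒░▓░▒▒▒▒··
▒▒░▒▒@▓░··
▒▓▒▒▒▒█≈··
▒▒▓≈█≈░▒··
▓░▒░░█▒▓··
··········

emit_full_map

·░▒▒▒▒▒·
·▒▒▒≈≈▓▒
▒░▓░▒▒▒▒
▒▒░▒▒@▓░
▒▓▒▒▒▒█≈
▒▒▓≈█≈░▒
▓░▒░░█▒▓


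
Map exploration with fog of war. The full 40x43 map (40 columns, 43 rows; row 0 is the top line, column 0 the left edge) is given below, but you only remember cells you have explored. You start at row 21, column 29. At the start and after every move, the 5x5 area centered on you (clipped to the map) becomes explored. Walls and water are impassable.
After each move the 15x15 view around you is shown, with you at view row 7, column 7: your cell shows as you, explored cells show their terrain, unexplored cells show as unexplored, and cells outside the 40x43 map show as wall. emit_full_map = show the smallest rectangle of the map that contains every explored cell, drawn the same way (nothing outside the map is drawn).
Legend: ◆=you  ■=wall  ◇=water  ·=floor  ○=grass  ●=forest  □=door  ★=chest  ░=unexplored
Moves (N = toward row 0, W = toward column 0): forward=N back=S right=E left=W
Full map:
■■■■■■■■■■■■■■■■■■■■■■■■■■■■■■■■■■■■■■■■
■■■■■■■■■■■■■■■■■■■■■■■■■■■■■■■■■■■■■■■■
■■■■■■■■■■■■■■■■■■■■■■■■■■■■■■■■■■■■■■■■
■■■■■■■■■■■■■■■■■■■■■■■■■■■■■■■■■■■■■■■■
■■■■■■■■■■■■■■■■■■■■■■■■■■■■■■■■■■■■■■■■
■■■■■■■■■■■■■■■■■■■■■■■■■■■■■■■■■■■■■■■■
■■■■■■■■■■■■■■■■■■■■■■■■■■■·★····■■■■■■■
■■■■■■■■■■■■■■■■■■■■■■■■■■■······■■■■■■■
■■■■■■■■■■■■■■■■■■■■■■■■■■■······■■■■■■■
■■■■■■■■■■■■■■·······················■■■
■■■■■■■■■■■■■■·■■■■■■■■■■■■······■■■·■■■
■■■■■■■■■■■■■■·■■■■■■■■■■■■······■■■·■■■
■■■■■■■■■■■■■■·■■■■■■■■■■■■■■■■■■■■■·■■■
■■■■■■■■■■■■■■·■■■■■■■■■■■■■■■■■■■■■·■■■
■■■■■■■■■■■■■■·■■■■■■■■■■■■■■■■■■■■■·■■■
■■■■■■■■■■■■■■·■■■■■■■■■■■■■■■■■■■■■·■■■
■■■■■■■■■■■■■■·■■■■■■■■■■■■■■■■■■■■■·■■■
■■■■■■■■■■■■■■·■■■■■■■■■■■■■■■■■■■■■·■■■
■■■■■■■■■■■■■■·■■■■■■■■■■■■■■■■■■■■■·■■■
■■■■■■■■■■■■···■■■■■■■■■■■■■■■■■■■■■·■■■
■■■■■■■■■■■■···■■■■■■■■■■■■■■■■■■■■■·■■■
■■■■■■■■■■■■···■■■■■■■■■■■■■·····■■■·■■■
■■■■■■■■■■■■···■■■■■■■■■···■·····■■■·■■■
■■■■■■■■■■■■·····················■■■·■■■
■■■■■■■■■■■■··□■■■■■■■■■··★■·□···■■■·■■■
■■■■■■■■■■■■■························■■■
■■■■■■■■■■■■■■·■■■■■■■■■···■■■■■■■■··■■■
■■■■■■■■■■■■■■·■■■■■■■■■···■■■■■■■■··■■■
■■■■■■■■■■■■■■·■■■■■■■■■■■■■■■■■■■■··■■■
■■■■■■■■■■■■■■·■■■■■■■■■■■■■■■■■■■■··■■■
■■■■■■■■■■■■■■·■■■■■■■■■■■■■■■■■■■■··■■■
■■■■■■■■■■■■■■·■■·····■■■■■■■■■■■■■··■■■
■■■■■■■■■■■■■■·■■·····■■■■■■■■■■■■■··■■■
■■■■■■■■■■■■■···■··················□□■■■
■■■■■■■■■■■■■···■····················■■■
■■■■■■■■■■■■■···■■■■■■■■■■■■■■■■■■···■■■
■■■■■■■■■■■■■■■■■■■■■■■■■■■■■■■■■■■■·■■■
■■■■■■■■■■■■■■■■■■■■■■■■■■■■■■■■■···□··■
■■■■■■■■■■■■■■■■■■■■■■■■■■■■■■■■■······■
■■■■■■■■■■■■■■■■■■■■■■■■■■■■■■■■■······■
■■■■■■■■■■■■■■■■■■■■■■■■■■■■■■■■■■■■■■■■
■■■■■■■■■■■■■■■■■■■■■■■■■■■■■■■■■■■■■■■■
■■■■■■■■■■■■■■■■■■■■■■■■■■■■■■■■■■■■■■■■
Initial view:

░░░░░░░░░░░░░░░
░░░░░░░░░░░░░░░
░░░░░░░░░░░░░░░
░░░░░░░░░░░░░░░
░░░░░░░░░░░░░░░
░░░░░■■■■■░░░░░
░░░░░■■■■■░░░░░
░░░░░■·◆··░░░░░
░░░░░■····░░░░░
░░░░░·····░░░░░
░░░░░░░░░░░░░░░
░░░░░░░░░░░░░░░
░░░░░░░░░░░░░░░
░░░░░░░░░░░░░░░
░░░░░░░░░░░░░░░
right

░░░░░░░░░░░░░░░
░░░░░░░░░░░░░░░
░░░░░░░░░░░░░░░
░░░░░░░░░░░░░░░
░░░░░░░░░░░░░░░
░░░░■■■■■■░░░░░
░░░░■■■■■■░░░░░
░░░░■··◆··░░░░░
░░░░■·····░░░░░
░░░░······░░░░░
░░░░░░░░░░░░░░░
░░░░░░░░░░░░░░░
░░░░░░░░░░░░░░░
░░░░░░░░░░░░░░░
░░░░░░░░░░░░░░░

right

░░░░░░░░░░░░░░░
░░░░░░░░░░░░░░░
░░░░░░░░░░░░░░░
░░░░░░░░░░░░░░░
░░░░░░░░░░░░░░░
░░░■■■■■■■░░░░░
░░░■■■■■■■░░░░░
░░░■···◆·■░░░░░
░░░■·····■░░░░░
░░░······■░░░░░
░░░░░░░░░░░░░░░
░░░░░░░░░░░░░░░
░░░░░░░░░░░░░░░
░░░░░░░░░░░░░░░
░░░░░░░░░░░░░░░

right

░░░░░░░░░░░░░░░
░░░░░░░░░░░░░░░
░░░░░░░░░░░░░░░
░░░░░░░░░░░░░░░
░░░░░░░░░░░░░░░
░░■■■■■■■■░░░░░
░░■■■■■■■■░░░░░
░░■····◆■■░░░░░
░░■·····■■░░░░░
░░······■■░░░░░
░░░░░░░░░░░░░░░
░░░░░░░░░░░░░░░
░░░░░░░░░░░░░░░
░░░░░░░░░░░░░░░
░░░░░░░░░░░░░░░

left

░░░░░░░░░░░░░░░
░░░░░░░░░░░░░░░
░░░░░░░░░░░░░░░
░░░░░░░░░░░░░░░
░░░░░░░░░░░░░░░
░░░■■■■■■■■░░░░
░░░■■■■■■■■░░░░
░░░■···◆·■■░░░░
░░░■·····■■░░░░
░░░······■■░░░░
░░░░░░░░░░░░░░░
░░░░░░░░░░░░░░░
░░░░░░░░░░░░░░░
░░░░░░░░░░░░░░░
░░░░░░░░░░░░░░░

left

░░░░░░░░░░░░░░░
░░░░░░░░░░░░░░░
░░░░░░░░░░░░░░░
░░░░░░░░░░░░░░░
░░░░░░░░░░░░░░░
░░░░■■■■■■■■░░░
░░░░■■■■■■■■░░░
░░░░■··◆··■■░░░
░░░░■·····■■░░░
░░░░······■■░░░
░░░░░░░░░░░░░░░
░░░░░░░░░░░░░░░
░░░░░░░░░░░░░░░
░░░░░░░░░░░░░░░
░░░░░░░░░░░░░░░

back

░░░░░░░░░░░░░░░
░░░░░░░░░░░░░░░
░░░░░░░░░░░░░░░
░░░░░░░░░░░░░░░
░░░░■■■■■■■■░░░
░░░░■■■■■■■■░░░
░░░░■·····■■░░░
░░░░■··◆··■■░░░
░░░░······■■░░░
░░░░░·□···░░░░░
░░░░░░░░░░░░░░░
░░░░░░░░░░░░░░░
░░░░░░░░░░░░░░░
░░░░░░░░░░░░░░░
░░░░░░░░░░░░░░░

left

░░░░░░░░░░░░░░░
░░░░░░░░░░░░░░░
░░░░░░░░░░░░░░░
░░░░░░░░░░░░░░░
░░░░░■■■■■■■■░░
░░░░░■■■■■■■■░░
░░░░░■·····■■░░
░░░░░■·◆···■■░░
░░░░░······■■░░
░░░░░■·□···░░░░
░░░░░░░░░░░░░░░
░░░░░░░░░░░░░░░
░░░░░░░░░░░░░░░
░░░░░░░░░░░░░░░
░░░░░░░░░░░░░░░

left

░░░░░░░░░░░░░░░
░░░░░░░░░░░░░░░
░░░░░░░░░░░░░░░
░░░░░░░░░░░░░░░
░░░░░░■■■■■■■■░
░░░░░■■■■■■■■■░
░░░░░■■·····■■░
░░░░░·■◆····■■░
░░░░░·······■■░
░░░░░★■·□···░░░
░░░░░░░░░░░░░░░
░░░░░░░░░░░░░░░
░░░░░░░░░░░░░░░
░░░░░░░░░░░░░░░
░░░░░░░░░░░░░░░

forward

░░░░░░░░░░░░░░░
░░░░░░░░░░░░░░░
░░░░░░░░░░░░░░░
░░░░░░░░░░░░░░░
░░░░░░░░░░░░░░░
░░░░░■■■■■■■■■░
░░░░░■■■■■■■■■░
░░░░░■■◆····■■░
░░░░░·■·····■■░
░░░░░·······■■░
░░░░░★■·□···░░░
░░░░░░░░░░░░░░░
░░░░░░░░░░░░░░░
░░░░░░░░░░░░░░░
░░░░░░░░░░░░░░░

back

░░░░░░░░░░░░░░░
░░░░░░░░░░░░░░░
░░░░░░░░░░░░░░░
░░░░░░░░░░░░░░░
░░░░░■■■■■■■■■░
░░░░░■■■■■■■■■░
░░░░░■■·····■■░
░░░░░·■◆····■■░
░░░░░·······■■░
░░░░░★■·□···░░░
░░░░░░░░░░░░░░░
░░░░░░░░░░░░░░░
░░░░░░░░░░░░░░░
░░░░░░░░░░░░░░░
░░░░░░░░░░░░░░░

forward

░░░░░░░░░░░░░░░
░░░░░░░░░░░░░░░
░░░░░░░░░░░░░░░
░░░░░░░░░░░░░░░
░░░░░░░░░░░░░░░
░░░░░■■■■■■■■■░
░░░░░■■■■■■■■■░
░░░░░■■◆····■■░
░░░░░·■·····■■░
░░░░░·······■■░
░░░░░★■·□···░░░
░░░░░░░░░░░░░░░
░░░░░░░░░░░░░░░
░░░░░░░░░░░░░░░
░░░░░░░░░░░░░░░

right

░░░░░░░░░░░░░░░
░░░░░░░░░░░░░░░
░░░░░░░░░░░░░░░
░░░░░░░░░░░░░░░
░░░░░░░░░░░░░░░
░░░░■■■■■■■■■░░
░░░░■■■■■■■■■░░
░░░░■■·◆···■■░░
░░░░·■·····■■░░
░░░░·······■■░░
░░░░★■·□···░░░░
░░░░░░░░░░░░░░░
░░░░░░░░░░░░░░░
░░░░░░░░░░░░░░░
░░░░░░░░░░░░░░░


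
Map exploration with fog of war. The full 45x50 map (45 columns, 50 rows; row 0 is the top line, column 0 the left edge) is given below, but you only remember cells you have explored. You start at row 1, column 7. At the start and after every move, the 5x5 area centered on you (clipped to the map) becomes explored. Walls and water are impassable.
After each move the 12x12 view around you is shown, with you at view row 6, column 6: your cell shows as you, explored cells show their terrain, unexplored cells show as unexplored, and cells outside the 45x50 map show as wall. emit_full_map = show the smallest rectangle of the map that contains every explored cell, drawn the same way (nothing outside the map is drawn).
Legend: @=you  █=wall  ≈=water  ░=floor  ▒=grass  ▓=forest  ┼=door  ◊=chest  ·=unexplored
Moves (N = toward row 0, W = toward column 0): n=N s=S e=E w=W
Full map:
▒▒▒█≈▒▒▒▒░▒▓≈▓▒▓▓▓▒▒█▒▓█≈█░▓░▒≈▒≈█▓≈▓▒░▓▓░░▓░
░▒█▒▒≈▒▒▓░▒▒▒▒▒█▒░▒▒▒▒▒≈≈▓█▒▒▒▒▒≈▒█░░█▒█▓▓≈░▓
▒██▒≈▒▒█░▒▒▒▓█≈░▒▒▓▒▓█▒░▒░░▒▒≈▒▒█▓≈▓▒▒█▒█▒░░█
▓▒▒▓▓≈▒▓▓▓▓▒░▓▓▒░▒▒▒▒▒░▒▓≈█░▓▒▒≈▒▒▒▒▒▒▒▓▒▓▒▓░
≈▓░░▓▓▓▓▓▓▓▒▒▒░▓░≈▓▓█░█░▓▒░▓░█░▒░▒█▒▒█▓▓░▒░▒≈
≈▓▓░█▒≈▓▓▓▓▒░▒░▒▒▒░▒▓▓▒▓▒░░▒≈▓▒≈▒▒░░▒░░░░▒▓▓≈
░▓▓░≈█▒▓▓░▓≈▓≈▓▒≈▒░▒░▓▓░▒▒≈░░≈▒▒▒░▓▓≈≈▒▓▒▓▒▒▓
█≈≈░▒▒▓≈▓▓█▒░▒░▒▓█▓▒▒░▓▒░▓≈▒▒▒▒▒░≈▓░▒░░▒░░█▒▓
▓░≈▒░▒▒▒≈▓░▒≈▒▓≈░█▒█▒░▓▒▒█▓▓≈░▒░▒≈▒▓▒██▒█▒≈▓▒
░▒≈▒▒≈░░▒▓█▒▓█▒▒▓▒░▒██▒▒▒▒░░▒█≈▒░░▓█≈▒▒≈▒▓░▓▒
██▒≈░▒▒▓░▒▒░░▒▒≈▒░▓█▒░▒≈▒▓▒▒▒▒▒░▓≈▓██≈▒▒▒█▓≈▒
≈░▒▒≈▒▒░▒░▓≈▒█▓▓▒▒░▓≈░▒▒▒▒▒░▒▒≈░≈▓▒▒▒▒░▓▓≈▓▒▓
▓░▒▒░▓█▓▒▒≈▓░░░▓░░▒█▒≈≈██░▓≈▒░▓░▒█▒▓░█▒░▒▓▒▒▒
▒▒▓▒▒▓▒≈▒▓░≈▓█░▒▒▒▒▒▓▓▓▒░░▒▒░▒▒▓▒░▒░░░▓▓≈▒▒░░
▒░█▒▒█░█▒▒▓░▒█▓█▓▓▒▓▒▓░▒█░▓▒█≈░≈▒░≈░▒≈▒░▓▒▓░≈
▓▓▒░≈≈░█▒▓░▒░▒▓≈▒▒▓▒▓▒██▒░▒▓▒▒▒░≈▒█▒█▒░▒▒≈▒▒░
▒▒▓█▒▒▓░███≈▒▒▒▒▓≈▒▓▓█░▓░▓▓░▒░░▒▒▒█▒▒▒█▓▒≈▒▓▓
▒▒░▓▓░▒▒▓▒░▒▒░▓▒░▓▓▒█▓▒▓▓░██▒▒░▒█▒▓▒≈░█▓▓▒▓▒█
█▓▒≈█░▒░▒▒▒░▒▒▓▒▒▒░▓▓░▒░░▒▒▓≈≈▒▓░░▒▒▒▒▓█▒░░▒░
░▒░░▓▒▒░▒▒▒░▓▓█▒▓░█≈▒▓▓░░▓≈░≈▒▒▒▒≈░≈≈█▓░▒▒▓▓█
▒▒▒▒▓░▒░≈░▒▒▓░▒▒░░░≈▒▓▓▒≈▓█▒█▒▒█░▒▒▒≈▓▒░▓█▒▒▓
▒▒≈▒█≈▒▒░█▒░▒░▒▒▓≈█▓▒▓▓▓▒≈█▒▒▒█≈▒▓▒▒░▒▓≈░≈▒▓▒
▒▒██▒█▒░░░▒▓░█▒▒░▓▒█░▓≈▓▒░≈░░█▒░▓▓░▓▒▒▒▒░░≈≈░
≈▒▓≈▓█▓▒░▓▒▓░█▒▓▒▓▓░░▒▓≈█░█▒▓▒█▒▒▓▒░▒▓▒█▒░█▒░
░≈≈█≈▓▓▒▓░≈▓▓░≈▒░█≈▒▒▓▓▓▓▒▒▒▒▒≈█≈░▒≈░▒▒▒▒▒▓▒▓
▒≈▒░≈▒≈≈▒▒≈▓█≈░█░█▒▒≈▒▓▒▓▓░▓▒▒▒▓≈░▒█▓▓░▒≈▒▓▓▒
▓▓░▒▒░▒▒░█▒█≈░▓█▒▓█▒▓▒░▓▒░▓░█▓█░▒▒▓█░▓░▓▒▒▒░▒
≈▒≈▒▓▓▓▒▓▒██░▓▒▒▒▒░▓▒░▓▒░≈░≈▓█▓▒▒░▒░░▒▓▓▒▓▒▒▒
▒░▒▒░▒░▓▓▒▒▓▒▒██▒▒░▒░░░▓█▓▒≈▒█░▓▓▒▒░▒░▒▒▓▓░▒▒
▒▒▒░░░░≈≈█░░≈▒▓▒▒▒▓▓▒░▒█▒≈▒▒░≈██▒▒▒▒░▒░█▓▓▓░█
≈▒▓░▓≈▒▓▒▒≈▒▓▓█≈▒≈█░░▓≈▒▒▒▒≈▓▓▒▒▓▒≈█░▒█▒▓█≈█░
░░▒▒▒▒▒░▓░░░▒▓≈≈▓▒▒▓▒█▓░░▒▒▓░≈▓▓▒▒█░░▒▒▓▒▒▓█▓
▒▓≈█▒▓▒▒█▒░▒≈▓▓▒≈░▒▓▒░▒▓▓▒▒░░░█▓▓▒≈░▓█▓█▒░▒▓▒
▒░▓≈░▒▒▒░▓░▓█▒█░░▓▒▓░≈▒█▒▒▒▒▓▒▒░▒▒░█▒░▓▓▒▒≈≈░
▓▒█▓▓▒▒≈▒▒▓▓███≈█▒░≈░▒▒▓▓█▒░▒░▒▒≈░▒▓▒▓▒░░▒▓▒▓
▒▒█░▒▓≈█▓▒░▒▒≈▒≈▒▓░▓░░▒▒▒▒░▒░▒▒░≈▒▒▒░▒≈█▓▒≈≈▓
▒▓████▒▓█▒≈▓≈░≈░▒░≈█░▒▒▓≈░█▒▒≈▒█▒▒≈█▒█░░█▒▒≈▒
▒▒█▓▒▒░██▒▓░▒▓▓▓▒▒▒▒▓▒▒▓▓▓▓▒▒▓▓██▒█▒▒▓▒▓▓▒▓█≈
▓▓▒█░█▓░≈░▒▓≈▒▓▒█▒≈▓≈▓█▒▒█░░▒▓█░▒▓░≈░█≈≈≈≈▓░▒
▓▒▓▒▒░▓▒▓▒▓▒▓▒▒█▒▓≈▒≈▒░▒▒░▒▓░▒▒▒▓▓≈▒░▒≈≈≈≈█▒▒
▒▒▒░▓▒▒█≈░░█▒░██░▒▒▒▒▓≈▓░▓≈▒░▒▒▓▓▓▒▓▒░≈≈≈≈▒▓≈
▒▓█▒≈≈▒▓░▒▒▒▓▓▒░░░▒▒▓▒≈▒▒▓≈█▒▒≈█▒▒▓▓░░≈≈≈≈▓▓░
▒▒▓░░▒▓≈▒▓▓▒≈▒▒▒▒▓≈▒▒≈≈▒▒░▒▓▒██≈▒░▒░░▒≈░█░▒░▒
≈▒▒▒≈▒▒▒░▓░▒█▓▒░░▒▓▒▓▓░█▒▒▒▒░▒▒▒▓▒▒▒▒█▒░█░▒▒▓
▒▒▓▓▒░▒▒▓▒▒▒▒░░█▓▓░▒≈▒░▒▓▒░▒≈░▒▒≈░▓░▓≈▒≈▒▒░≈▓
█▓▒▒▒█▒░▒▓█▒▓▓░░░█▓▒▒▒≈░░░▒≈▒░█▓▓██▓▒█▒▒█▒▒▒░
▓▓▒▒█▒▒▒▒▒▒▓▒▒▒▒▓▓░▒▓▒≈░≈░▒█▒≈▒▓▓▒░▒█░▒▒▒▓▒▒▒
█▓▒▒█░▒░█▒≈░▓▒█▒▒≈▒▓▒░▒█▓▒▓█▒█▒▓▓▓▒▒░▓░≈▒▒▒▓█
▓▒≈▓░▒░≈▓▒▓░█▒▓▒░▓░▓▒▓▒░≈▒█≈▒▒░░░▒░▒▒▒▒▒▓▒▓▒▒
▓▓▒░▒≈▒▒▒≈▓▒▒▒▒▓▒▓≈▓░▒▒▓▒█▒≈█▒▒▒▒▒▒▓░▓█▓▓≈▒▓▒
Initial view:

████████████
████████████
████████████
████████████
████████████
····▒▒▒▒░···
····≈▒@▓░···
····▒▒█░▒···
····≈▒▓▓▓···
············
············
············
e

████████████
████████████
████████████
████████████
████████████
···▒▒▒▒░▒···
···≈▒▒@░▒···
···▒▒█░▒▒···
···≈▒▓▓▓▓···
············
············
············

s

████████████
████████████
████████████
████████████
···▒▒▒▒░▒···
···≈▒▒▓░▒···
···▒▒█@▒▒···
···≈▒▓▓▓▓···
····▓▓▓▓▓···
············
············
············

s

████████████
████████████
████████████
···▒▒▒▒░▒···
···≈▒▒▓░▒···
···▒▒█░▒▒···
···≈▒▓@▓▓···
····▓▓▓▓▓···
····≈▓▓▓▓···
············
············
············

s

████████████
████████████
···▒▒▒▒░▒···
···≈▒▒▓░▒···
···▒▒█░▒▒···
···≈▒▓▓▓▓···
····▓▓@▓▓···
····≈▓▓▓▓···
····▒▓▓░▓···
············
············
············

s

████████████
···▒▒▒▒░▒···
···≈▒▒▓░▒···
···▒▒█░▒▒···
···≈▒▓▓▓▓···
····▓▓▓▓▓···
····≈▓@▓▓···
····▒▓▓░▓···
····▓≈▓▓█···
············
············
············

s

···▒▒▒▒░▒···
···≈▒▒▓░▒···
···▒▒█░▒▒···
···≈▒▓▓▓▓···
····▓▓▓▓▓···
····≈▓▓▓▓···
····▒▓@░▓···
····▓≈▓▓█···
····▒▒≈▓░···
············
············
············

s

···≈▒▒▓░▒···
···▒▒█░▒▒···
···≈▒▓▓▓▓···
····▓▓▓▓▓···
····≈▓▓▓▓···
····▒▓▓░▓···
····▓≈@▓█···
····▒▒≈▓░···
····░░▒▓█···
············
············
············

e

··≈▒▒▓░▒····
··▒▒█░▒▒····
··≈▒▓▓▓▓····
···▓▓▓▓▓····
···≈▓▓▓▓▒···
···▒▓▓░▓≈···
···▓≈▓@█▒···
···▒▒≈▓░▒···
···░░▒▓█▒···
············
············
············

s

··▒▒█░▒▒····
··≈▒▓▓▓▓····
···▓▓▓▓▓····
···≈▓▓▓▓▒···
···▒▓▓░▓≈···
···▓≈▓▓█▒···
···▒▒≈@░▒···
···░░▒▓█▒···
····▓░▒▒░···
············
············
············

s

··≈▒▓▓▓▓····
···▓▓▓▓▓····
···≈▓▓▓▓▒···
···▒▓▓░▓≈···
···▓≈▓▓█▒···
···▒▒≈▓░▒···
···░░▒@█▒···
····▓░▒▒░···
····░▒░▓≈···
············
············
············

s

···▓▓▓▓▓····
···≈▓▓▓▓▒···
···▒▓▓░▓≈···
···▓≈▓▓█▒···
···▒▒≈▓░▒···
···░░▒▓█▒···
····▓░@▒░···
····░▒░▓≈···
····▓▒▒≈▓···
············
············
············

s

···≈▓▓▓▓▒···
···▒▓▓░▓≈···
···▓≈▓▓█▒···
···▒▒≈▓░▒···
···░░▒▓█▒···
····▓░▒▒░···
····░▒@▓≈···
····▓▒▒≈▓···
····≈▒▓░≈···
············
············
············

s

···▒▓▓░▓≈···
···▓≈▓▓█▒···
···▒▒≈▓░▒···
···░░▒▓█▒···
····▓░▒▒░···
····░▒░▓≈···
····▓▒@≈▓···
····≈▒▓░≈···
····█▒▒▓░···
············
············
············

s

···▓≈▓▓█▒···
···▒▒≈▓░▒···
···░░▒▓█▒···
····▓░▒▒░···
····░▒░▓≈···
····▓▒▒≈▓···
····≈▒@░≈···
····█▒▒▓░···
····█▒▓░▒···
············
············
············

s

···▒▒≈▓░▒···
···░░▒▓█▒···
····▓░▒▒░···
····░▒░▓≈···
····▓▒▒≈▓···
····≈▒▓░≈···
····█▒@▓░···
····█▒▓░▒···
····░███≈···
············
············
············

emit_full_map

▒▒▒▒░▒·
≈▒▒▓░▒·
▒▒█░▒▒·
≈▒▓▓▓▓·
·▓▓▓▓▓·
·≈▓▓▓▓▒
·▒▓▓░▓≈
·▓≈▓▓█▒
·▒▒≈▓░▒
·░░▒▓█▒
··▓░▒▒░
··░▒░▓≈
··▓▒▒≈▓
··≈▒▓░≈
··█▒@▓░
··█▒▓░▒
··░███≈

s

···░░▒▓█▒···
····▓░▒▒░···
····░▒░▓≈···
····▓▒▒≈▓···
····≈▒▓░≈···
····█▒▒▓░···
····█▒@░▒···
····░███≈···
····▒▓▒░▒···
············
············
············

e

··░░▒▓█▒····
···▓░▒▒░····
···░▒░▓≈····
···▓▒▒≈▓····
···≈▒▓░≈▓···
···█▒▒▓░▒···
···█▒▓@▒░···
···░███≈▒···
···▒▓▒░▒▒···
············
············
············

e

·░░▒▓█▒·····
··▓░▒▒░·····
··░▒░▓≈·····
··▓▒▒≈▓·····
··≈▒▓░≈▓█···
··█▒▒▓░▒█···
··█▒▓░@░▒···
··░███≈▒▒···
··▒▓▒░▒▒░···
············
············
············

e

░░▒▓█▒······
·▓░▒▒░······
·░▒░▓≈······
·▓▒▒≈▓······
·≈▒▓░≈▓█░···
·█▒▒▓░▒█▓···
·█▒▓░▒@▒▓···
·░███≈▒▒▒···
·▒▓▒░▒▒░▓···
············
············
············

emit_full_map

▒▒▒▒░▒····
≈▒▒▓░▒····
▒▒█░▒▒····
≈▒▓▓▓▓····
·▓▓▓▓▓····
·≈▓▓▓▓▒···
·▒▓▓░▓≈···
·▓≈▓▓█▒···
·▒▒≈▓░▒···
·░░▒▓█▒···
··▓░▒▒░···
··░▒░▓≈···
··▓▒▒≈▓···
··≈▒▓░≈▓█░
··█▒▒▓░▒█▓
··█▒▓░▒@▒▓
··░███≈▒▒▒
··▒▓▒░▒▒░▓
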